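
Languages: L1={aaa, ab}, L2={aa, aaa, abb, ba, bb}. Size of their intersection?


L1 = {aaa, ab}
L2 = {aa, aaa, abb, ba, bb}
Checking each string in L1 against L2:
  'aaa': in L2? Yes
  'ab': in L2? No
Intersection = {aaa}
|L1 ∩ L2| = 1

1


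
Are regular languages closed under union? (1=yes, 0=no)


Regular languages are closed under:
- Union (DFA product construction)
- Intersection (DFA product construction)
- Complement (swap accept/reject states)
- Concatenation (NFA construction)
- Kleene star (NFA construction)
union is in this list
Therefore: closed

1


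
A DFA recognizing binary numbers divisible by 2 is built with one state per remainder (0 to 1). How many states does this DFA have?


Divisibility by 2 is tracked via the remainder mod 2: 0, 1, ..., 1
The construction assigns one state to each remainder
Number of remainders = 2

2


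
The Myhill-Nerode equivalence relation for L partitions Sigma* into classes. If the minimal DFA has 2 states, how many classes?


Myhill-Nerode theorem:
Number of equivalence classes = number of states in minimal DFA
Minimal DFA states = 2
Therefore equivalence classes = 2

2


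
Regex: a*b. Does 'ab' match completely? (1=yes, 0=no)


Pattern: a*b
String: 'ab'
Pattern requires: zero or more 'a's followed by exactly one 'b'
Found 1 leading 'a's
Remaining: 'b'
Remaining is exactly 'b' -> match
Result: 1

1


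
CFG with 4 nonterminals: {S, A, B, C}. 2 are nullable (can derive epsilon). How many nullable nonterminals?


Nonterminals: {S, A, B, C}
A nonterminal is nullable if it can derive epsilon
Counting nullable nonterminals: 2
Total nullable = 2

2


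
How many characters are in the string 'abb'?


String: 'abb'
Counting characters:
  'a' appears 1 time(s)
  'b' appears 2 time(s)
Total length = 1 + 2 = 3

3


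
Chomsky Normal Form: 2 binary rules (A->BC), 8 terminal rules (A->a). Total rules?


CNF allows two rule forms:
  A -> BC (binary): 2 rules
  A -> a (terminal): 8 rules
Total = 2 + 8 = 10

10


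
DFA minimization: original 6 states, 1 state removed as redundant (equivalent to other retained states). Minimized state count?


Original DFA: 6 states
Redundant states removed: 1
Minimized states = original - removed
= 6 - 1
= 5

5


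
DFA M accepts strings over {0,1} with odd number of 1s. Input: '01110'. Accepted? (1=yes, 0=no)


DFA has 2 states: q_even (start, accept=no) and q_odd
Processing string '01110' character by character:
  Position 0: read '0', 1-count=0 -> q_even (no change)
  Position 1: read '1', 1-count=1 -> q_odd
  Position 2: read '1', 1-count=2 -> q_even
  Position 3: read '1', 1-count=3 -> q_odd
  Position 4: read '0', 1-count=3 -> q_odd (no change)
Final state: q_odd, total 1s = 3 (odd); the DFA requires an odd count -> accept

1


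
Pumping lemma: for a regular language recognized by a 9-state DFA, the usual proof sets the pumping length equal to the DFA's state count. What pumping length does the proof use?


Pumping lemma for regular languages (standard proof):
Take p = |Q|, the number of DFA states.
Any string of length >= |Q| passes through |Q|+1 states while reading its first |Q| symbols,
so by pigeonhole some state repeats, giving the loop that can be pumped.
Here |Q| = 9
Therefore the proof uses p = 9

9


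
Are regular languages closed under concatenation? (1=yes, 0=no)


Regular languages are closed under all standard operations:
- Union: Yes (product construction)
- Intersection: Yes (product construction)
- Complement: Yes (swap accept/reject)
- Concatenation: Yes (NFA construction)
Operation: concatenation -> Closed

1


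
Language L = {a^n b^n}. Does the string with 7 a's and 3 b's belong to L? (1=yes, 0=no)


Language requires equal numbers of a's and b's
PDA pushes for each 'a', pops for each 'b'
Number of a's = 7
Number of b's = 3
7 != 3 -> Reject

0


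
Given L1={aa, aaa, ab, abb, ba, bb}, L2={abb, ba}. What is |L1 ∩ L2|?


L1 = {aa, aaa, ab, abb, ba, bb}
L2 = {abb, ba}
Checking each string in L1 against L2:
  'aa': in L2? No
  'aaa': in L2? No
  'ab': in L2? No
  'abb': in L2? Yes
  'ba': in L2? Yes
  'bb': in L2? No
Intersection = {abb, ba}
|L1 ∩ L2| = 2

2


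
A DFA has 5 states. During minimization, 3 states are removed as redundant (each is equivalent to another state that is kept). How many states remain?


Original DFA: 5 states
Redundant states removed: 3
Minimized states = original - removed
= 5 - 3
= 2

2


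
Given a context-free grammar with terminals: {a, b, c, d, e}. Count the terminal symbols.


Terminal symbols: a, b, c, d, e
Counting each: a (#1), b (#2), c (#3), d (#4), e (#5)
Total = 5

5


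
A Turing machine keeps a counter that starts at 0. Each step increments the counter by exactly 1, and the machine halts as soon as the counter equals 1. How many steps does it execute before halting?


Counter starts at 0. Counting sequence:
  Step 1: counter = 1
Counter reached 1 -> halt
Total steps = 1

1


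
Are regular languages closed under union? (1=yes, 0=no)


Regular languages are closed under all standard operations:
- Union: Yes (product construction)
- Intersection: Yes (product construction)
- Complement: Yes (swap accept/reject)
- Concatenation: Yes (NFA construction)
Operation: union -> Closed

1


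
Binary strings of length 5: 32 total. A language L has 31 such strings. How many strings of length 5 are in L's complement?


Alphabet: {0,1}
String length: 5
Total strings of length 5 = 2^5 = 32
Strings in L = 31
Complement = total - |L|
= 32 - 31
= 1

1


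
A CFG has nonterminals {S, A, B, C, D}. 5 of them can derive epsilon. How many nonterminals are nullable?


Nonterminals: {S, A, B, C, D}
A nonterminal is nullable if it can derive epsilon
Counting nullable nonterminals: 5
Total nullable = 5

5


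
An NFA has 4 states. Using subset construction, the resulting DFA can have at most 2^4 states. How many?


NFA has 4 states
Subset construction: each DFA state = subset of NFA states
Maximum subsets = 2^4
2^4 = 16

16


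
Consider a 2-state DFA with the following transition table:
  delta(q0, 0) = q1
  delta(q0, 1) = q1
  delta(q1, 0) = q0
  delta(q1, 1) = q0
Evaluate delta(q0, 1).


Looking up transition function:
delta(q0, 1) in the table
Row: q0, Column: 1
Result: q1

q1


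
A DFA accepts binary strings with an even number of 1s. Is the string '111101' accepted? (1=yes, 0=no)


DFA has 2 states: q_even (start, accept=yes) and q_odd
Processing string '111101' character by character:
  Position 0: read '1', 1-count=1 -> q_odd
  Position 1: read '1', 1-count=2 -> q_even
  Position 2: read '1', 1-count=3 -> q_odd
  Position 3: read '1', 1-count=4 -> q_even
  Position 4: read '0', 1-count=4 -> q_even (no change)
  Position 5: read '1', 1-count=5 -> q_odd
Final state: q_odd, total 1s = 5 (odd); the DFA requires an even count -> reject

0


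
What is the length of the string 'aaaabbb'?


String: 'aaaabbb'
Counting characters:
  'a' appears 4 time(s)
  'b' appears 3 time(s)
Total length = 4 + 3 = 7

7


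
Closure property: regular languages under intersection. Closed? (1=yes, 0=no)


Regular languages are closed under:
- Union (DFA product construction)
- Intersection (DFA product construction)
- Complement (swap accept/reject states)
- Concatenation (NFA construction)
- Kleene star (NFA construction)
intersection is in this list
Therefore: closed

1


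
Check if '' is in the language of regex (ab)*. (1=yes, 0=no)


Pattern: (ab)*
String: ''
Pattern requires: zero or more repetitions of 'ab'
Pairs: []
All pairs are 'ab'? Yes
Result: 1

1


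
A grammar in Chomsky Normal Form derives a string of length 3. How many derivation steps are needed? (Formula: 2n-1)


Chomsky Normal Form derivation:
String length n = 3
Each step either:
  - Splits a nonterminal into two (n-1 such steps)
  - Converts a nonterminal to terminal (n such steps)
Total = (n-1) + n = 2n - 1
= 2(3) - 1
= 6 - 1
= 5

5


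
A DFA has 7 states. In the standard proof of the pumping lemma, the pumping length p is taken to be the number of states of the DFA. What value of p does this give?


Pumping lemma for regular languages (standard proof):
Take p = |Q|, the number of DFA states.
Any string of length >= |Q| passes through |Q|+1 states while reading its first |Q| symbols,
so by pigeonhole some state repeats, giving the loop that can be pumped.
Here |Q| = 7
Therefore the proof uses p = 7

7


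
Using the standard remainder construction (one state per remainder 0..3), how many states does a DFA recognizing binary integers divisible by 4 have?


Divisibility by 4 is tracked via the remainder mod 4: 0, 1, ..., 3
The construction assigns one state to each remainder
Number of remainders = 4

4


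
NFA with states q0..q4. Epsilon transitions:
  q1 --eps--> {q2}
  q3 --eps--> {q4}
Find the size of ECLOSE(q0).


Starting from q0
Initialize closure = {q0}
q0 has no outgoing epsilon transitions -> nothing to add
Final closure: {q0}
Size = 1

1


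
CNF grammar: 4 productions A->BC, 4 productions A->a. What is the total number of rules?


CNF allows two rule forms:
  A -> BC (binary): 4 rules
  A -> a (terminal): 4 rules
Total = 4 + 4 = 8

8


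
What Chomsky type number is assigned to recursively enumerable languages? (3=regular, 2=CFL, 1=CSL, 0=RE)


Chomsky hierarchy levels:
  Type 3: Regular (DFA/NFA/regex)
  Type 2: Context-free (PDA)
  Type 1: Context-sensitive
  Type 0: Recursively enumerable (TM)
'recursively enumerable' corresponds to Type 0

0


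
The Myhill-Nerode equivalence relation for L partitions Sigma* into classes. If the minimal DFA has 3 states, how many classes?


Myhill-Nerode theorem:
Number of equivalence classes = number of states in minimal DFA
Minimal DFA states = 3
Therefore equivalence classes = 3

3


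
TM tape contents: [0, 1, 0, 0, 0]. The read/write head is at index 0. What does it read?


Tape: [0, 1, 0, 0, 0]
Positions: 0 1 2 3 4
Values:    0 1 0 0 0
Head at position 0
tape[0] = 0

0


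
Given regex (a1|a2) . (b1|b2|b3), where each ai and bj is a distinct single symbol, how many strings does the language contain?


First group: 2 alternatives
Second group: 3 alternatives
Concatenation: each choice from group 1 pairs with each from group 2
Total = 2 x 3 = 6

6


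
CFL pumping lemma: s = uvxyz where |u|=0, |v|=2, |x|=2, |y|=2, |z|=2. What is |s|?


|s| = |u| + |v| + |x| + |y| + |z|
= 0 + 2 + 2 + 2 + 2
= 2 + 2 + 4
= 4 + 4
= 8

8


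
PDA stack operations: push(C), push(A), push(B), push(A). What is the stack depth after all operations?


Tracing stack operations:
  push(C) -> stack = [C], depth=1
  push(A) -> stack = [C,A], depth=2
  push(B) -> stack = [C,A,B], depth=3
  push(A) -> stack = [C,A,B,A], depth=4
Final depth = 4

4


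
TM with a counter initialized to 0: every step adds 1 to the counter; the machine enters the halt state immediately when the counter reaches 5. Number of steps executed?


Counter starts at 0. Counting sequence:
  Step 1: counter = 1
  Step 2: counter = 2
  Step 3: counter = 3
  Step 4: counter = 4
  Step 5: counter = 5
Counter reached 5 -> halt
Total steps = 5

5


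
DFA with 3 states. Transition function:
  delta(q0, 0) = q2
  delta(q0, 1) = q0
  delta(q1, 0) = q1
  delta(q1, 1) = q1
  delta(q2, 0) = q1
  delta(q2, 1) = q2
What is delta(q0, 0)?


Looking up transition function:
delta(q0, 0) in the table
Row: q0, Column: 0
Result: q2

q2


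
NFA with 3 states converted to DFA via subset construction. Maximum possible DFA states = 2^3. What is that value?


NFA has 3 states
Subset construction: each DFA state = subset of NFA states
Maximum subsets = 2^3
2^3 = 8

8


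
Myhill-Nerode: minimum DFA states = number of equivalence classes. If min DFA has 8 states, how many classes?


Myhill-Nerode theorem:
Number of equivalence classes = number of states in minimal DFA
Minimal DFA states = 8
Therefore equivalence classes = 8

8


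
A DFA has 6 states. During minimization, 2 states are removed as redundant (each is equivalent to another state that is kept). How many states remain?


Original DFA: 6 states
Redundant states removed: 2
Minimized states = original - removed
= 6 - 2
= 4

4


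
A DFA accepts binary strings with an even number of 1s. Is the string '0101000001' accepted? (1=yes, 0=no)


DFA has 2 states: q_even (start, accept=yes) and q_odd
Processing string '0101000001' character by character:
  Position 0: read '0', 1-count=0 -> q_even (no change)
  Position 1: read '1', 1-count=1 -> q_odd
  Position 2: read '0', 1-count=1 -> q_odd (no change)
  Position 3: read '1', 1-count=2 -> q_even
  Position 4: read '0', 1-count=2 -> q_even (no change)
  Position 5: read '0', 1-count=2 -> q_even (no change)
  Position 6: read '0', 1-count=2 -> q_even (no change)
  Position 7: read '0', 1-count=2 -> q_even (no change)
  Position 8: read '0', 1-count=2 -> q_even (no change)
  Position 9: read '1', 1-count=3 -> q_odd
Final state: q_odd, total 1s = 3 (odd); the DFA requires an even count -> reject

0


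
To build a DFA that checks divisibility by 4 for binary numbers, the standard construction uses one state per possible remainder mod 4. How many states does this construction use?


Divisibility by 4 is tracked via the remainder mod 4: 0, 1, ..., 3
The construction assigns one state to each remainder
Number of remainders = 4

4


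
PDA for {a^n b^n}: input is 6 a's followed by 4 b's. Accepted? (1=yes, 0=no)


Language requires equal numbers of a's and b's
PDA pushes for each 'a', pops for each 'b'
Number of a's = 6
Number of b's = 4
6 != 4 -> Reject

0


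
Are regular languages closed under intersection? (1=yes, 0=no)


Regular languages are closed under:
- Union (DFA product construction)
- Intersection (DFA product construction)
- Complement (swap accept/reject states)
- Concatenation (NFA construction)
- Kleene star (NFA construction)
intersection is in this list
Therefore: closed

1


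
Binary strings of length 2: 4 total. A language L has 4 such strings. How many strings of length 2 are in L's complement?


Alphabet: {0,1}
String length: 2
Total strings of length 2 = 2^2 = 4
Strings in L = 4
Complement = total - |L|
= 4 - 4
= 0

0


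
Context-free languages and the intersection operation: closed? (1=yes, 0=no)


CFL closure properties:
  Closed under: union, concatenation, Kleene star
  NOT closed under: intersection, complement
Operation 'intersection' is in not-closed list -> No (not closed)

0


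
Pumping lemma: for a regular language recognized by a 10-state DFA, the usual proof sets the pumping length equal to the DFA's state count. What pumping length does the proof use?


Pumping lemma for regular languages (standard proof):
Take p = |Q|, the number of DFA states.
Any string of length >= |Q| passes through |Q|+1 states while reading its first |Q| symbols,
so by pigeonhole some state repeats, giving the loop that can be pumped.
Here |Q| = 10
Therefore the proof uses p = 10

10


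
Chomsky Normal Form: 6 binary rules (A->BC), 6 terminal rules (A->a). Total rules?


CNF allows two rule forms:
  A -> BC (binary): 6 rules
  A -> a (terminal): 6 rules
Total = 6 + 6 = 12

12


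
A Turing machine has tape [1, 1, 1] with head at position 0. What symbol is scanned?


Tape: [1, 1, 1]
Positions: 0 1 2
Values:    1 1 1
Head at position 0
tape[0] = 1

1


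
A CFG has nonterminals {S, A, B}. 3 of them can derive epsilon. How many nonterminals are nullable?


Nonterminals: {S, A, B}
A nonterminal is nullable if it can derive epsilon
Counting nullable nonterminals: 3
Total nullable = 3

3


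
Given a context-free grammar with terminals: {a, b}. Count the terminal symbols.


Terminal symbols: a, b
Counting each: a (#1), b (#2)
Total = 2

2


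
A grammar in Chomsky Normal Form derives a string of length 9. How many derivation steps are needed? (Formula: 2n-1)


Chomsky Normal Form derivation:
String length n = 9
Each step either:
  - Splits a nonterminal into two (n-1 such steps)
  - Converts a nonterminal to terminal (n such steps)
Total = (n-1) + n = 2n - 1
= 2(9) - 1
= 18 - 1
= 17

17


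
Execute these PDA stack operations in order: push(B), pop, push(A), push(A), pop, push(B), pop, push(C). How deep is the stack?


Tracing stack operations:
  push(B) -> stack = [B], depth=1
  pop -> removed B, stack = [], depth=0
  push(A) -> stack = [A], depth=1
  push(A) -> stack = [A,A], depth=2
  pop -> removed A, stack = [A], depth=1
  push(B) -> stack = [A,B], depth=2
  pop -> removed B, stack = [A], depth=1
  push(C) -> stack = [A,C], depth=2
Final depth = 2

2


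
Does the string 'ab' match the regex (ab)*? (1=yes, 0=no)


Pattern: (ab)*
String: 'ab'
Pattern requires: zero or more repetitions of 'ab'
Pairs: ['ab']
All pairs are 'ab'? Yes
Result: 1

1


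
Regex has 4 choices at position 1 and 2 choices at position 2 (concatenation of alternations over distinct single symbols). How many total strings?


First group: 4 alternatives
Second group: 2 alternatives
Concatenation: each choice from group 1 pairs with each from group 2
Total = 4 x 2 = 8

8


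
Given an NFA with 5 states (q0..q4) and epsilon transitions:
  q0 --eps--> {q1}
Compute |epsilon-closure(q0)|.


Starting from q0
Initialize closure = {q0}
Follow epsilon from q0 -> add q1
Final closure: {q0, q1}
Size = 2

2


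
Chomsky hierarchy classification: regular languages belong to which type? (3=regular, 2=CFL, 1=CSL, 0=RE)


Chomsky hierarchy levels:
  Type 3: Regular (DFA/NFA/regex)
  Type 2: Context-free (PDA)
  Type 1: Context-sensitive
  Type 0: Recursively enumerable (TM)
'regular' corresponds to Type 3

3


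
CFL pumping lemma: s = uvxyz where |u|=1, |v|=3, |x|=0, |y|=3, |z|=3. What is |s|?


|s| = |u| + |v| + |x| + |y| + |z|
= 1 + 3 + 0 + 3 + 3
= 4 + 0 + 6
= 4 + 6
= 10

10


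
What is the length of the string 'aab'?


String: 'aab'
Counting characters:
  'a' appears 2 time(s)
  'b' appears 1 time(s)
Total length = 2 + 1 = 3

3


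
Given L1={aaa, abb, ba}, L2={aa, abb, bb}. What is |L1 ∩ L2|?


L1 = {aaa, abb, ba}
L2 = {aa, abb, bb}
Checking each string in L1 against L2:
  'aaa': in L2? No
  'abb': in L2? Yes
  'ba': in L2? No
Intersection = {abb}
|L1 ∩ L2| = 1

1


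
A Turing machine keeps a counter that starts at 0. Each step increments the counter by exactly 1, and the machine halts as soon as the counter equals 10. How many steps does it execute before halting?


Counter starts at 0. Counting sequence:
  Step 1: counter = 1
  Step 2: counter = 2
  Step 3: counter = 3
  Step 4: counter = 4
  Step 5: counter = 5
  Step 6: counter = 6
  ...
  Step 10: counter = 10
Counter reached 10 -> halt
Total steps = 10

10


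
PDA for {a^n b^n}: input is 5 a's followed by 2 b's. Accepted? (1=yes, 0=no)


Language requires equal numbers of a's and b's
PDA pushes for each 'a', pops for each 'b'
Number of a's = 5
Number of b's = 2
5 != 2 -> Reject

0


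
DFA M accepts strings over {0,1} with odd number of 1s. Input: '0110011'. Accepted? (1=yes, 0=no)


DFA has 2 states: q_even (start, accept=no) and q_odd
Processing string '0110011' character by character:
  Position 0: read '0', 1-count=0 -> q_even (no change)
  Position 1: read '1', 1-count=1 -> q_odd
  Position 2: read '1', 1-count=2 -> q_even
  Position 3: read '0', 1-count=2 -> q_even (no change)
  Position 4: read '0', 1-count=2 -> q_even (no change)
  Position 5: read '1', 1-count=3 -> q_odd
  Position 6: read '1', 1-count=4 -> q_even
Final state: q_even, total 1s = 4 (even); the DFA requires an odd count -> reject

0


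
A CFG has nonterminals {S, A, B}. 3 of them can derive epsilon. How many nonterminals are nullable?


Nonterminals: {S, A, B}
A nonterminal is nullable if it can derive epsilon
Counting nullable nonterminals: 3
Total nullable = 3

3


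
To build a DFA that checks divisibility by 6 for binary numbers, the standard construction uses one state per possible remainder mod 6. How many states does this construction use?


Divisibility by 6 is tracked via the remainder mod 6: 0, 1, ..., 5
The construction assigns one state to each remainder
Number of remainders = 6

6


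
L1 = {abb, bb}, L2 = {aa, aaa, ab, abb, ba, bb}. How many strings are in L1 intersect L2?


L1 = {abb, bb}
L2 = {aa, aaa, ab, abb, ba, bb}
Checking each string in L1 against L2:
  'abb': in L2? Yes
  'bb': in L2? Yes
Intersection = {abb, bb}
|L1 ∩ L2| = 2

2


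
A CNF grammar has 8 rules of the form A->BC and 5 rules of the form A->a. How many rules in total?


CNF allows two rule forms:
  A -> BC (binary): 8 rules
  A -> a (terminal): 5 rules
Total = 8 + 5 = 13

13


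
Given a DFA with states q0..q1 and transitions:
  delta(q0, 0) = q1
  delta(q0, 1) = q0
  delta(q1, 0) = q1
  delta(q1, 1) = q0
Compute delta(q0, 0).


Looking up transition function:
delta(q0, 0) in the table
Row: q0, Column: 0
Result: q1

q1


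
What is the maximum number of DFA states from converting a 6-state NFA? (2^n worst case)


NFA has 6 states
Subset construction: each DFA state = subset of NFA states
Maximum subsets = 2^6
2^6 = 64

64


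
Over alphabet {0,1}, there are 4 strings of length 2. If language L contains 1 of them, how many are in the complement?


Alphabet: {0,1}
String length: 2
Total strings of length 2 = 2^2 = 4
Strings in L = 1
Complement = total - |L|
= 4 - 1
= 3

3


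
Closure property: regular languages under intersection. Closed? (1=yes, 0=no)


Regular languages are closed under:
- Union (DFA product construction)
- Intersection (DFA product construction)
- Complement (swap accept/reject states)
- Concatenation (NFA construction)
- Kleene star (NFA construction)
intersection is in this list
Therefore: closed

1


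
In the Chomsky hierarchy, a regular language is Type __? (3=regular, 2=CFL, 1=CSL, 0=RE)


Chomsky hierarchy levels:
  Type 3: Regular (DFA/NFA/regex)
  Type 2: Context-free (PDA)
  Type 1: Context-sensitive
  Type 0: Recursively enumerable (TM)
'regular' corresponds to Type 3

3


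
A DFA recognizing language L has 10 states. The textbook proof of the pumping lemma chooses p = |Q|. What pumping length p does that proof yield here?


Pumping lemma for regular languages (standard proof):
Take p = |Q|, the number of DFA states.
Any string of length >= |Q| passes through |Q|+1 states while reading its first |Q| symbols,
so by pigeonhole some state repeats, giving the loop that can be pumped.
Here |Q| = 10
Therefore the proof uses p = 10

10


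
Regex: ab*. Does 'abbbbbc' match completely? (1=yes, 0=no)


Pattern: ab*
String: 'abbbbbc'
Pattern requires: exactly one 'a' followed by zero or more 'b's
First char is 'a' -> OK
Rest 'bbbbbc': all b's? No
Result: 0

0


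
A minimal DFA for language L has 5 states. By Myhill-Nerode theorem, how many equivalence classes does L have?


Myhill-Nerode theorem:
Number of equivalence classes = number of states in minimal DFA
Minimal DFA states = 5
Therefore equivalence classes = 5

5


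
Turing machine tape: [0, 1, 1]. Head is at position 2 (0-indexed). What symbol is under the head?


Tape: [0, 1, 1]
Positions: 0 1 2
Values:    0 1 1
Head at position 2
tape[2] = 1

1


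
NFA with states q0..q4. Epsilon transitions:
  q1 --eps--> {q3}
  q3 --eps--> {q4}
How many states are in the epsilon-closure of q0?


Starting from q0
Initialize closure = {q0}
q0 has no outgoing epsilon transitions -> nothing to add
Final closure: {q0}
Size = 1

1


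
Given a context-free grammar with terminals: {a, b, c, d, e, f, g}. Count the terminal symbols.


Terminal symbols: a, b, c, d, e, f, g
Counting each: a (#1), b (#2), c (#3), d (#4), e (#5), f (#6), g (#7)
Total = 7

7


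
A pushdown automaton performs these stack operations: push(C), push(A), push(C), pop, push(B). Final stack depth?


Tracing stack operations:
  push(C) -> stack = [C], depth=1
  push(A) -> stack = [C,A], depth=2
  push(C) -> stack = [C,A,C], depth=3
  pop -> removed C, stack = [C,A], depth=2
  push(B) -> stack = [C,A,B], depth=3
Final depth = 3

3


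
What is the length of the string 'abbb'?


String: 'abbb'
Counting characters:
  'a' appears 1 time(s)
  'b' appears 3 time(s)
Total length = 1 + 3 = 4

4


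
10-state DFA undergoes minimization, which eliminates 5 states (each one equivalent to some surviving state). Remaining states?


Original DFA: 10 states
Redundant states removed: 5
Minimized states = original - removed
= 10 - 5
= 5

5


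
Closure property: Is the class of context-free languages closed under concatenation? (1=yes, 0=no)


CFL closure properties:
  Closed under: union, concatenation, Kleene star
  NOT closed under: intersection, complement
Operation 'concatenation' is in closed list -> Yes (closed)

1


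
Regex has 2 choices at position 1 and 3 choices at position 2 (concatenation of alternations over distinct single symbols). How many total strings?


First group: 2 alternatives
Second group: 3 alternatives
Concatenation: each choice from group 1 pairs with each from group 2
Total = 2 x 3 = 6

6


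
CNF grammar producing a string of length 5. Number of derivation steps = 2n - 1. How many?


Chomsky Normal Form derivation:
String length n = 5
Each step either:
  - Splits a nonterminal into two (n-1 such steps)
  - Converts a nonterminal to terminal (n such steps)
Total = (n-1) + n = 2n - 1
= 2(5) - 1
= 10 - 1
= 9

9


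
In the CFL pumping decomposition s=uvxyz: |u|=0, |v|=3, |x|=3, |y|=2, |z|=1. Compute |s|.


|s| = |u| + |v| + |x| + |y| + |z|
= 0 + 3 + 3 + 2 + 1
= 3 + 3 + 3
= 6 + 3
= 9

9


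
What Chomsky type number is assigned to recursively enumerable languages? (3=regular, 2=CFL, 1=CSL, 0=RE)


Chomsky hierarchy levels:
  Type 3: Regular (DFA/NFA/regex)
  Type 2: Context-free (PDA)
  Type 1: Context-sensitive
  Type 0: Recursively enumerable (TM)
'recursively enumerable' corresponds to Type 0

0


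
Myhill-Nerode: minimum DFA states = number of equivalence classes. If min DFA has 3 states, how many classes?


Myhill-Nerode theorem:
Number of equivalence classes = number of states in minimal DFA
Minimal DFA states = 3
Therefore equivalence classes = 3

3


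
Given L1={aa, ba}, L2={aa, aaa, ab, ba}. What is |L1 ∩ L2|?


L1 = {aa, ba}
L2 = {aa, aaa, ab, ba}
Checking each string in L1 against L2:
  'aa': in L2? Yes
  'ba': in L2? Yes
Intersection = {aa, ba}
|L1 ∩ L2| = 2

2


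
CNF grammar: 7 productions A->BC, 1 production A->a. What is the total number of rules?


CNF allows two rule forms:
  A -> BC (binary): 7 rules
  A -> a (terminal): 1 rule
Total = 7 + 1 = 8

8


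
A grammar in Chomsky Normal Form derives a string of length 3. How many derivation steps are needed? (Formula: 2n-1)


Chomsky Normal Form derivation:
String length n = 3
Each step either:
  - Splits a nonterminal into two (n-1 such steps)
  - Converts a nonterminal to terminal (n such steps)
Total = (n-1) + n = 2n - 1
= 2(3) - 1
= 6 - 1
= 5

5


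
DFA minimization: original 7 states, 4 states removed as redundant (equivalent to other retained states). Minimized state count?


Original DFA: 7 states
Redundant states removed: 4
Minimized states = original - removed
= 7 - 4
= 3

3


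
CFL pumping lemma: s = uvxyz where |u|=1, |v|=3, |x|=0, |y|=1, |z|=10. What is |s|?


|s| = |u| + |v| + |x| + |y| + |z|
= 1 + 3 + 0 + 1 + 10
= 4 + 0 + 11
= 4 + 11
= 15

15


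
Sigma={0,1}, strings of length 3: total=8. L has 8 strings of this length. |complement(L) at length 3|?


Alphabet: {0,1}
String length: 3
Total strings of length 3 = 2^3 = 8
Strings in L = 8
Complement = total - |L|
= 8 - 8
= 0

0


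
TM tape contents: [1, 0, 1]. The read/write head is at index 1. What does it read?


Tape: [1, 0, 1]
Positions: 0 1 2
Values:    1 0 1
Head at position 1
tape[1] = 0

0


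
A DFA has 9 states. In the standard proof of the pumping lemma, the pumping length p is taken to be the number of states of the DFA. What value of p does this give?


Pumping lemma for regular languages (standard proof):
Take p = |Q|, the number of DFA states.
Any string of length >= |Q| passes through |Q|+1 states while reading its first |Q| symbols,
so by pigeonhole some state repeats, giving the loop that can be pumped.
Here |Q| = 9
Therefore the proof uses p = 9

9


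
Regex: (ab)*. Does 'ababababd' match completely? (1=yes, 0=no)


Pattern: (ab)*
String: 'ababababd'
Pattern requires: zero or more repetitions of 'ab'
Length 9 is odd -> cannot be (ab)* -> no match
Result: 0

0


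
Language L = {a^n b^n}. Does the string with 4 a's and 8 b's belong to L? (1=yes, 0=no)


Language requires equal numbers of a's and b's
PDA pushes for each 'a', pops for each 'b'
Number of a's = 4
Number of b's = 8
4 != 8 -> Reject

0


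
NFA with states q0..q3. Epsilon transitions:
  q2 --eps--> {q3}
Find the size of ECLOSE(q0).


Starting from q0
Initialize closure = {q0}
q0 has no outgoing epsilon transitions -> nothing to add
Final closure: {q0}
Size = 1

1


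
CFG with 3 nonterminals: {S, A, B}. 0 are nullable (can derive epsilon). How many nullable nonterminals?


Nonterminals: {S, A, B}
A nonterminal is nullable if it can derive epsilon
Counting nullable nonterminals: 0
Total nullable = 0

0


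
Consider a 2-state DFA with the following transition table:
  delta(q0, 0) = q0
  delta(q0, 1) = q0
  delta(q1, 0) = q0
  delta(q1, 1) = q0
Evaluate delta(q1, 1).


Looking up transition function:
delta(q1, 1) in the table
Row: q1, Column: 1
Result: q0

q0


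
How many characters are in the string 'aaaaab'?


String: 'aaaaab'
Counting characters:
  'a' appears 5 time(s)
  'b' appears 1 time(s)
Total length = 5 + 1 = 6

6


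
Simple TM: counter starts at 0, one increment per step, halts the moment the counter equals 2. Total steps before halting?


Counter starts at 0. Counting sequence:
  Step 1: counter = 1
  Step 2: counter = 2
Counter reached 2 -> halt
Total steps = 2

2


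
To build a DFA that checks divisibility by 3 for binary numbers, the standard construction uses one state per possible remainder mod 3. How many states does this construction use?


Divisibility by 3 is tracked via the remainder mod 3: 0, 1, ..., 2
The construction assigns one state to each remainder
Number of remainders = 3

3


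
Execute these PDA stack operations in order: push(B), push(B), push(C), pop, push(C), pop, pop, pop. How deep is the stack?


Tracing stack operations:
  push(B) -> stack = [B], depth=1
  push(B) -> stack = [B,B], depth=2
  push(C) -> stack = [B,B,C], depth=3
  pop -> removed C, stack = [B,B], depth=2
  push(C) -> stack = [B,B,C], depth=3
  pop -> removed C, stack = [B,B], depth=2
  pop -> removed B, stack = [B], depth=1
  pop -> removed B, stack = [], depth=0
Final depth = 0

0


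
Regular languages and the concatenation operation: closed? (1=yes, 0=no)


Regular languages are closed under all standard operations:
- Union: Yes (product construction)
- Intersection: Yes (product construction)
- Complement: Yes (swap accept/reject)
- Concatenation: Yes (NFA construction)
Operation: concatenation -> Closed

1


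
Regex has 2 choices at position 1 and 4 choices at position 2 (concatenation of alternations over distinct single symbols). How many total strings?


First group: 2 alternatives
Second group: 4 alternatives
Concatenation: each choice from group 1 pairs with each from group 2
Total = 2 x 4 = 8

8


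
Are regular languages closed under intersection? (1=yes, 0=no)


Regular languages are closed under:
- Union (DFA product construction)
- Intersection (DFA product construction)
- Complement (swap accept/reject states)
- Concatenation (NFA construction)
- Kleene star (NFA construction)
intersection is in this list
Therefore: closed

1


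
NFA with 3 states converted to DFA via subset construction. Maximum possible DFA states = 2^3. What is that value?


NFA has 3 states
Subset construction: each DFA state = subset of NFA states
Maximum subsets = 2^3
2^3 = 8

8


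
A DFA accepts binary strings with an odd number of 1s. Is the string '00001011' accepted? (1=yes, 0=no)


DFA has 2 states: q_even (start, accept=no) and q_odd
Processing string '00001011' character by character:
  Position 0: read '0', 1-count=0 -> q_even (no change)
  Position 1: read '0', 1-count=0 -> q_even (no change)
  Position 2: read '0', 1-count=0 -> q_even (no change)
  Position 3: read '0', 1-count=0 -> q_even (no change)
  Position 4: read '1', 1-count=1 -> q_odd
  Position 5: read '0', 1-count=1 -> q_odd (no change)
  Position 6: read '1', 1-count=2 -> q_even
  Position 7: read '1', 1-count=3 -> q_odd
Final state: q_odd, total 1s = 3 (odd); the DFA requires an odd count -> accept

1


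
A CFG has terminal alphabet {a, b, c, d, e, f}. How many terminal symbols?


Terminal symbols: a, b, c, d, e, f
Counting each: a (#1), b (#2), c (#3), d (#4), e (#5), f (#6)
Total = 6

6


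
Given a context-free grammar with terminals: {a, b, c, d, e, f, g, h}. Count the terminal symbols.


Terminal symbols: a, b, c, d, e, f, g, h
Counting each: a (#1), b (#2), c (#3), d (#4), e (#5), f (#6), g (#7), h (#8)
Total = 8

8


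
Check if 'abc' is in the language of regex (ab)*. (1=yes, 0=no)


Pattern: (ab)*
String: 'abc'
Pattern requires: zero or more repetitions of 'ab'
Length 3 is odd -> cannot be (ab)* -> no match
Result: 0

0


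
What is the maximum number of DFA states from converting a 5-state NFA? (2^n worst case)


NFA has 5 states
Subset construction: each DFA state = subset of NFA states
Maximum subsets = 2^5
2^5 = 32

32


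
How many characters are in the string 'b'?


String: 'b'
Counting characters:
  'b' appears 1 time(s)
Total length = 0 + 1 = 1

1


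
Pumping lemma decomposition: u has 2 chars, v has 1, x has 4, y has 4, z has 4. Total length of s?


|s| = |u| + |v| + |x| + |y| + |z|
= 2 + 1 + 4 + 4 + 4
= 3 + 4 + 8
= 7 + 8
= 15

15


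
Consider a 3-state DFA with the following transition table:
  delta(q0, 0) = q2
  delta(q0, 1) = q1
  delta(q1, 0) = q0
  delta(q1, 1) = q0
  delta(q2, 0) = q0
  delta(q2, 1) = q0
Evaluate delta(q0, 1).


Looking up transition function:
delta(q0, 1) in the table
Row: q0, Column: 1
Result: q1

q1


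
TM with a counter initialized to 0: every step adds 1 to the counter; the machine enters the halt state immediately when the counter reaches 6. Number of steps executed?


Counter starts at 0. Counting sequence:
  Step 1: counter = 1
  Step 2: counter = 2
  Step 3: counter = 3
  Step 4: counter = 4
  Step 5: counter = 5
  Step 6: counter = 6
Counter reached 6 -> halt
Total steps = 6

6


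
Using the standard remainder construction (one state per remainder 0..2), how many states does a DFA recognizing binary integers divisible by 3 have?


Divisibility by 3 is tracked via the remainder mod 3: 0, 1, ..., 2
The construction assigns one state to each remainder
Number of remainders = 3

3


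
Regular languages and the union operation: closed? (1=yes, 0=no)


Regular languages are closed under all standard operations:
- Union: Yes (product construction)
- Intersection: Yes (product construction)
- Complement: Yes (swap accept/reject)
- Concatenation: Yes (NFA construction)
Operation: union -> Closed

1


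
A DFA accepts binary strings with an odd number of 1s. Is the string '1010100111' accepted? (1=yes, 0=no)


DFA has 2 states: q_even (start, accept=no) and q_odd
Processing string '1010100111' character by character:
  Position 0: read '1', 1-count=1 -> q_odd
  Position 1: read '0', 1-count=1 -> q_odd (no change)
  Position 2: read '1', 1-count=2 -> q_even
  Position 3: read '0', 1-count=2 -> q_even (no change)
  Position 4: read '1', 1-count=3 -> q_odd
  Position 5: read '0', 1-count=3 -> q_odd (no change)
  Position 6: read '0', 1-count=3 -> q_odd (no change)
  Position 7: read '1', 1-count=4 -> q_even
  Position 8: read '1', 1-count=5 -> q_odd
  Position 9: read '1', 1-count=6 -> q_even
Final state: q_even, total 1s = 6 (even); the DFA requires an odd count -> reject

0


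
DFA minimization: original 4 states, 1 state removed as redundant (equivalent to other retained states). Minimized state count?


Original DFA: 4 states
Redundant states removed: 1
Minimized states = original - removed
= 4 - 1
= 3

3


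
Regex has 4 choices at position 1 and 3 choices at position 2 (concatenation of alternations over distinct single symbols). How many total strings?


First group: 4 alternatives
Second group: 3 alternatives
Concatenation: each choice from group 1 pairs with each from group 2
Total = 4 x 3 = 12

12


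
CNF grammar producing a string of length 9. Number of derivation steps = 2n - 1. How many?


Chomsky Normal Form derivation:
String length n = 9
Each step either:
  - Splits a nonterminal into two (n-1 such steps)
  - Converts a nonterminal to terminal (n such steps)
Total = (n-1) + n = 2n - 1
= 2(9) - 1
= 18 - 1
= 17

17


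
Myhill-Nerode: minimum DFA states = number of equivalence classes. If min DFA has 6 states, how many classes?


Myhill-Nerode theorem:
Number of equivalence classes = number of states in minimal DFA
Minimal DFA states = 6
Therefore equivalence classes = 6

6


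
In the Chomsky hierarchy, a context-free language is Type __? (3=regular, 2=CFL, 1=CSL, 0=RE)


Chomsky hierarchy levels:
  Type 3: Regular (DFA/NFA/regex)
  Type 2: Context-free (PDA)
  Type 1: Context-sensitive
  Type 0: Recursively enumerable (TM)
'context-free' corresponds to Type 2

2


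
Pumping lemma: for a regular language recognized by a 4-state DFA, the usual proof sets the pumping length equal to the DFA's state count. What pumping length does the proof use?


Pumping lemma for regular languages (standard proof):
Take p = |Q|, the number of DFA states.
Any string of length >= |Q| passes through |Q|+1 states while reading its first |Q| symbols,
so by pigeonhole some state repeats, giving the loop that can be pumped.
Here |Q| = 4
Therefore the proof uses p = 4

4


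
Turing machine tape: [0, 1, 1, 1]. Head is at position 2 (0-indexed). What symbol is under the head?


Tape: [0, 1, 1, 1]
Positions: 0 1 2 3
Values:    0 1 1 1
Head at position 2
tape[2] = 1

1


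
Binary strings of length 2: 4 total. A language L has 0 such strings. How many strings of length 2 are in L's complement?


Alphabet: {0,1}
String length: 2
Total strings of length 2 = 2^2 = 4
Strings in L = 0
Complement = total - |L|
= 4 - 0
= 4

4


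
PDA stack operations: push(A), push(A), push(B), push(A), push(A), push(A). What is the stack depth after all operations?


Tracing stack operations:
  push(A) -> stack = [A], depth=1
  push(A) -> stack = [A,A], depth=2
  push(B) -> stack = [A,A,B], depth=3
  push(A) -> stack = [A,A,B,A], depth=4
  push(A) -> stack = [A,A,B,A,A], depth=5
  push(A) -> stack = [A,A,B,A,A,A], depth=6
Final depth = 6

6


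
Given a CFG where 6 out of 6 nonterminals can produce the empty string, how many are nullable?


Nonterminals: {S, A, B, C, D, E}
A nonterminal is nullable if it can derive epsilon
Counting nullable nonterminals: 6
Total nullable = 6

6


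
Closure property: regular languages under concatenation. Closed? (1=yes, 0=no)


Regular languages are closed under:
- Union (DFA product construction)
- Intersection (DFA product construction)
- Complement (swap accept/reject states)
- Concatenation (NFA construction)
- Kleene star (NFA construction)
concatenation is in this list
Therefore: closed

1


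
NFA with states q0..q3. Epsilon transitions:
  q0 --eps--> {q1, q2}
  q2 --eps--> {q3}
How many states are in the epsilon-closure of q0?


Starting from q0
Initialize closure = {q0}
Follow epsilon from q0 -> add q1
Follow epsilon from q0 -> add q2
Follow epsilon from q2 -> add q3
Final closure: {q0, q1, q2, q3}
Size = 4

4
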